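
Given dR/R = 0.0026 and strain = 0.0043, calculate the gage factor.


GF = (dR/R) / epsilon
= 0.0026 / 0.0043
= 0.6047

0.6047


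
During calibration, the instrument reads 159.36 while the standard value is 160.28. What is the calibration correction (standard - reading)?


Correction = standard - reading
= 160.28 - 159.36
= 0.9200

0.9200


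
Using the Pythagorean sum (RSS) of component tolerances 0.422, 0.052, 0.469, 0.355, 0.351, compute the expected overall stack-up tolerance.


RSS = sqrt(0.422^2 + 0.052^2 + 0.469^2 + 0.355^2 + 0.351^2)
= sqrt(0.649975)
= 0.8062

0.8062


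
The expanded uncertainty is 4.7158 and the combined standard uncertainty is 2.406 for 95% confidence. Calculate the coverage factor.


k = U / uc
k = 4.7158 / 2.406
k = 1.96

1.96


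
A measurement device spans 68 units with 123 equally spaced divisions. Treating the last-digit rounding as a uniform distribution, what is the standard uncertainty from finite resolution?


resolution = range / divisions
resolution = 68 / 123 = 0.55284553
u_res = resolution / (2*sqrt(3))
u_res = 0.55284553 / 3.4641016
u_res = 0.1596

0.1596


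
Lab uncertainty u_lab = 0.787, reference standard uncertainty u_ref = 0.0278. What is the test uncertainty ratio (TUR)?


TUR = u_lab / u_ref
= 0.787 / 0.0278
= 28.3094

28.3094


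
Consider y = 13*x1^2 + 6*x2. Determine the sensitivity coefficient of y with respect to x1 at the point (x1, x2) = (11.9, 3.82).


y = 13*x1^2 + 6*x2
dy/dx1 = 2*13*x1
Evaluate at x1 = 11.9: c1 = 26 * 11.9
c1 = 309.4000

309.4000


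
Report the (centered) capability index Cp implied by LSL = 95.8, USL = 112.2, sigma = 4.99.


Cp = (USL - LSL) / (6 * sigma)
= (112.2 - 95.8) / (6 * 4.99)
= 16.4000 / 29.9400
= 0.5478

0.5478


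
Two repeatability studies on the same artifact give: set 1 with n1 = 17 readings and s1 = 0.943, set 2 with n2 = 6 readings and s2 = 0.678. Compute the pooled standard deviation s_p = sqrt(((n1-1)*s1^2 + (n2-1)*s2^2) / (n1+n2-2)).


s_p = sqrt(((n1-1)*s1^2 + (n2-1)*s2^2) / (n1+n2-2))
numerator = (17-1)*0.943^2 + (6-1)*0.678^2 = 14.227984 + 2.29842 = 16.526404
denominator = 17 + 6 - 2 = 21
s_p^2 = 16.526404 / 21 = 0.78697162
s_p = sqrt(0.78697162) = 0.8871

0.8871


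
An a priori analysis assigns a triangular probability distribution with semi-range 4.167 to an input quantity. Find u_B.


u_B = half_width / sqrt(6)
u_B = 4.167 / 2.4494897
u_B = 1.7012

1.7012


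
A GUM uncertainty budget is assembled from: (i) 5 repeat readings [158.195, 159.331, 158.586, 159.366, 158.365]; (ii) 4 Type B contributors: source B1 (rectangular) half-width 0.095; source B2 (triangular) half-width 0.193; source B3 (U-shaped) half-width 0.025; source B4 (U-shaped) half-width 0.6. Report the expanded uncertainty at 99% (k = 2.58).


mean = (158.195 + 159.331 + 158.586 + 159.366 + 158.365) / 5 = 158.7686
s = sqrt(sum((x - mean)^2)/(n-1)) = 0.54736487
u_A = s / sqrt(n) = 0.54736487 / sqrt(5) = 0.24478901
u_B1 = 0.095 / sqrt(3) = 0.054848276
u_B2 = 0.193 / sqrt(6) = 0.07879192
u_B3 = 0.025 / sqrt(2) = 0.01767767
u_B4 = 0.6 / sqrt(2) = 0.42426407
uc = sqrt(0.24478901^2 + 0.054848276^2 + 0.07879192^2 + 0.01767767^2 + 0.42426407^2) = 0.49945036
U = k * uc = 2.58 * 0.49945036
U = 1.2886

1.2886


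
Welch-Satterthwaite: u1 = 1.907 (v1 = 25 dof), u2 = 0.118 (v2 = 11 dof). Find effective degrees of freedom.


uc = sqrt(u1^2 + u2^2) = sqrt(1.907^2 + 0.118^2) = 1.9106473
v_eff = uc^4 / (u1^4/v1 + u2^4/v2)
= 1.9106473^4 / (1.907^4/25 + 0.118^4/11)
= 13.326684 / 0.52902626
v_eff = 25.1910

25.1910


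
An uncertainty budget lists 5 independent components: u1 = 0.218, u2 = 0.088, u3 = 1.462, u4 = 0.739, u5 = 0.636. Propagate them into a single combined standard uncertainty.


uc = sqrt(0.218^2 + 0.088^2 + 1.462^2 + 0.739^2 + 0.636^2)
uc = sqrt(3.143329)
uc = 1.7729

1.7729


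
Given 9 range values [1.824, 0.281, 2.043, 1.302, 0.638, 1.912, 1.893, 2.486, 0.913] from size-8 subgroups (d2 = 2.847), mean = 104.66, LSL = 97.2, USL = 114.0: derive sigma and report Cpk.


R_bar = (1.824 + 0.281 + 2.043 + 1.302 + 0.638 + 1.912 + 1.893 + 2.486 + 0.913) / 9 = 1.4768889
sigma = R_bar / d2 = 1.4768889 / 2.847 = 0.51875269
Cp = (USL - LSL)/(6*sigma) = (114.0 - 97.2)/(6*0.51875269) = 5.3976
Cpu = (114.0 - 104.66)/(3*0.51875269) = 6.0016
Cpl = (104.66 - 97.2)/(3*0.51875269) = 4.7935
Cpk = min(Cpu, Cpl) = 4.7935

4.7935


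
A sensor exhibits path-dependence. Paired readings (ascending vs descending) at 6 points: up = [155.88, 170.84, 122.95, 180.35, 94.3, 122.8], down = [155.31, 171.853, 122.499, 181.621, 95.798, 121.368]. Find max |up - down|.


|155.88 - 155.31| = 0.5700
|170.84 - 171.853| = 1.0130
|122.95 - 122.499| = 0.4510
|180.35 - 181.621| = 1.2710
|94.3 - 95.798| = 1.4980
|122.8 - 121.368| = 1.4320
hysteresis = max(diffs) = 1.4980

1.4980


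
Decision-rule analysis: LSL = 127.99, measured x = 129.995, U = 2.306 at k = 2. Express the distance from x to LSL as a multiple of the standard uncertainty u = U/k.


u = U / k = 2.306 / 2 = 1.153
margin = |LSL - x| = |127.99 - 129.995| = 2.005
z = margin / u = 2.005 / 1.153
z = 1.7389

1.7389


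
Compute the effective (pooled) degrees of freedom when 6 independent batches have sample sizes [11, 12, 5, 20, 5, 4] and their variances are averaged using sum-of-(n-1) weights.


nu = sum_i (n_i - 1)
nu = ((11 - 1) + (12 - 1) + (5 - 1) + (20 - 1) + (5 - 1) + (4 - 1))
nu = 10 + 11 + 4 + 19 + 4 + 3
nu = 51

51


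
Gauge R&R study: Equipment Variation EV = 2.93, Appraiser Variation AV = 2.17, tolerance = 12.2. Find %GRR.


GRR = sqrt(EV^2 + AV^2) = sqrt(2.93^2 + 2.17^2) = 3.6460664
%GRR = GRR / tol * 100 = 3.6460664 / 12.2 * 100
%GRR = 29.8858

29.8858


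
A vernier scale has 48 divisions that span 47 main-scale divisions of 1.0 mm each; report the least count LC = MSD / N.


LC = MSD / n_div
= 1.0 / 48
= 0.0208

0.0208


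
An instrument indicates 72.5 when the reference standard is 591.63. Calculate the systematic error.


Systematic error = measured - true
= 72.5 - 591.63
= -519.1300

-519.1300


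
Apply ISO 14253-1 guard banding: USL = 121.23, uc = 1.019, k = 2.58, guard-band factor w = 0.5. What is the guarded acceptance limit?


U = k * uc = 2.58 * 1.019 = 2.62902
guard band g = w * U = 0.5 * 2.62902 = 1.31451
AL = USL - g = 121.23 - 1.31451
AL = 119.9155

119.9155


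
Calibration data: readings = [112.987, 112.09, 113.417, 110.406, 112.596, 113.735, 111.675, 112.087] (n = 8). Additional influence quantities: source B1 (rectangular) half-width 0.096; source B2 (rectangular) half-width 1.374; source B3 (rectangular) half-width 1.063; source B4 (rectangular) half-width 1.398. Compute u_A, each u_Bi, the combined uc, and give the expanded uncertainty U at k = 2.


mean = (112.987 + 112.09 + 113.417 + 110.406 + 112.596 + 113.735 + 111.675 + 112.087) / 8 = 112.374125
s = sqrt(sum((x - mean)^2)/(n-1)) = 1.0616613
u_A = s / sqrt(n) = 1.0616613 / sqrt(8) = 0.37535395
u_B1 = 0.096 / sqrt(3) = 0.055425626
u_B2 = 1.374 / sqrt(3) = 0.79327927
u_B3 = 1.063 / sqrt(3) = 0.61372334
u_B4 = 1.398 / sqrt(3) = 0.80713568
uc = sqrt(0.37535395^2 + 0.055425626^2 + 0.79327927^2 + 0.61372334^2 + 0.80713568^2) = 1.3421546
U = k * uc = 2 * 1.3421546
U = 2.6843

2.6843


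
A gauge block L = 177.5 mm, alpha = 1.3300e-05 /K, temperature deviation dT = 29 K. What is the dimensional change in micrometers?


dL = L * alpha * dT
= 177.5 * 1.3300e-05 * 29
= 0.0684617 mm
dL_um = 0.0684617 * 1000 = 68.4617 um

68.4617


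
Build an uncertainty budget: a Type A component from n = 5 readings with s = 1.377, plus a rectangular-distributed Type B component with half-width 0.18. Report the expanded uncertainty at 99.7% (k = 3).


u_A = s / sqrt(n) = 1.377 / sqrt(5) = 0.61581312
u_B = half_width / sqrt(3) = 0.18 / sqrt(3) = 0.10392305
uc = sqrt(u_A^2 + u_B^2) = sqrt(0.61581312^2 + 0.10392305^2) = 0.62452046
U = k * uc = 3 * 0.62452046
U = 1.8736

1.8736


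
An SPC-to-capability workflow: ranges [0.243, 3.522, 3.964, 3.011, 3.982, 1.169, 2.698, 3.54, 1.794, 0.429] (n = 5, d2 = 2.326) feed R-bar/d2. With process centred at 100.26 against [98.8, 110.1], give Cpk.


R_bar = (0.243 + 3.522 + 3.964 + 3.011 + 3.982 + 1.169 + 2.698 + 3.54 + 1.794 + 0.429) / 10 = 2.4352
sigma = R_bar / d2 = 2.4352 / 2.326 = 1.0469475
Cp = (USL - LSL)/(6*sigma) = (110.1 - 98.8)/(6*1.0469475) = 1.7989
Cpu = (110.1 - 100.26)/(3*1.0469475) = 3.1329
Cpl = (100.26 - 98.8)/(3*1.0469475) = 0.4648
Cpk = min(Cpu, Cpl) = 0.4648

0.4648


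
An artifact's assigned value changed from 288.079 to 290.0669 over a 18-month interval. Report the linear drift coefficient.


rate = (v2 - v1) / months
= (290.0669 - 288.079) / 18
= 1.9879 / 18
= 0.1104

0.1104


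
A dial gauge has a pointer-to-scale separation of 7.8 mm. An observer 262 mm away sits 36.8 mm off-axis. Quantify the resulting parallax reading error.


error = h * offset / d
= 7.8 * 36.8 / 262
= 1.0956

1.0956


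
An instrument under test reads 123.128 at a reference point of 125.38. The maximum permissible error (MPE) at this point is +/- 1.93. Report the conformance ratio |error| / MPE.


e = indication - reference = 123.128 - 125.38 = -2.2520
|e| = 2.2520
ratio = |e| / MPE = 2.2520 / 1.93
ratio = 1.1668

1.1668


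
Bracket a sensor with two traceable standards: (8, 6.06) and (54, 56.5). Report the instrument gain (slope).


slope = (y2 - y1) / (x2 - x1)
= (56.5 - 6.06) / (54 - 8)
= 50.4400 / 46
= 1.0965

1.0965


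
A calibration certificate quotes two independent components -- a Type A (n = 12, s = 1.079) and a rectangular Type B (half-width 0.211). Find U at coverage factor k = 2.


u_A = s / sqrt(n) = 1.079 / sqrt(12) = 0.31148047
u_B = half_width / sqrt(3) = 0.211 / sqrt(3) = 0.12182091
uc = sqrt(u_A^2 + u_B^2) = sqrt(0.31148047^2 + 0.12182091^2) = 0.3344554
U = k * uc = 2 * 0.3344554
U = 0.6689

0.6689


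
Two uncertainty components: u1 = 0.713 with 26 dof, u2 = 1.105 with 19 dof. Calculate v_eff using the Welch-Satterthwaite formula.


uc = sqrt(u1^2 + u2^2) = sqrt(0.713^2 + 1.105^2) = 1.3150643
v_eff = uc^4 / (u1^4/v1 + u2^4/v2)
= 1.3150643^4 / (0.713^4/26 + 1.105^4/19)
= 2.990804 / 0.088408492
v_eff = 33.8294

33.8294


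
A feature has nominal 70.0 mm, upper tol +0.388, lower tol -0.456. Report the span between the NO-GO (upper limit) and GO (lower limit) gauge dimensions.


GO = nominal - lower_tol (smallest hole = maximum material condition)
GO = 70.0 - 0.456 = 69.544
NO-GO = nominal + upper_tol (largest hole = least material condition)
NO-GO = 70.0 + 0.388 = 70.388
spread = NO-GO - GO = 70.388 - 69.544 = 0.8440

0.8440


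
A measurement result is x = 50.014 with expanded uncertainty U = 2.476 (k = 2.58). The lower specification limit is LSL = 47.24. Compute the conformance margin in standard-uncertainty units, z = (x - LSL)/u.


u = U / k = 2.476 / 2.58 = 0.95968992
margin = |LSL - x| = |47.24 - 50.014| = 2.774
z = margin / u = 2.774 / 0.95968992
z = 2.8905

2.8905


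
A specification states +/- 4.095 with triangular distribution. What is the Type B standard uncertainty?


u_B = half_width / sqrt(6)
u_B = 4.095 / 2.4494897
u_B = 1.6718

1.6718


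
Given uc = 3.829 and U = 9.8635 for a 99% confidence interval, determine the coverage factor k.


k = U / uc
k = 9.8635 / 3.829
k = 2.576

2.576


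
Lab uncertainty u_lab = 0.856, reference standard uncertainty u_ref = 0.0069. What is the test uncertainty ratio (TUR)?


TUR = u_lab / u_ref
= 0.856 / 0.0069
= 124.0580

124.0580


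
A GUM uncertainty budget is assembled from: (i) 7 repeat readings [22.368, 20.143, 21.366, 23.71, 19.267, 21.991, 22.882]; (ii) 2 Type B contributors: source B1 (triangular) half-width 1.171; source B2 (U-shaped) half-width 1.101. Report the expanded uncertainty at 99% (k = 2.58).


mean = (22.368 + 20.143 + 21.366 + 23.71 + 19.267 + 21.991 + 22.882) / 7 = 21.67528571
s = sqrt(sum((x - mean)^2)/(n-1)) = 1.550223
u_A = s / sqrt(n) = 1.550223 / sqrt(7) = 0.58592922
u_B1 = 1.171 / sqrt(6) = 0.47805875
u_B2 = 1.101 / sqrt(2) = 0.77852457
uc = sqrt(0.58592922^2 + 0.47805875^2 + 0.77852457^2) = 1.0853358
U = k * uc = 2.58 * 1.0853358
U = 2.8002

2.8002


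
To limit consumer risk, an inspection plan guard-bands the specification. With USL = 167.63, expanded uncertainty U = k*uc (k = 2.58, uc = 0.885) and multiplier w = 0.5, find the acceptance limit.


U = k * uc = 2.58 * 0.885 = 2.2833
guard band g = w * U = 0.5 * 2.2833 = 1.14165
AL = USL - g = 167.63 - 1.14165
AL = 166.4883

166.4883


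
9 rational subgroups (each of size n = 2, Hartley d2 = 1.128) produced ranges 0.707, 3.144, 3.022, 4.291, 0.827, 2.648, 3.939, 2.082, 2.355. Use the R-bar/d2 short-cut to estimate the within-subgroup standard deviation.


R_bar = (0.707 + 3.144 + 3.022 + 4.291 + 0.827 + 2.648 + 3.939 + 2.082 + 2.355) / 9
R_bar = 23.015 / 9 = 2.5572222
sigma_hat = R_bar / d2 = 2.5572222 / 1.128 = 2.2670

2.2670


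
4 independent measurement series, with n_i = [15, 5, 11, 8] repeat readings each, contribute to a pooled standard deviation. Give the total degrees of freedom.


nu = sum_i (n_i - 1)
nu = ((15 - 1) + (5 - 1) + (11 - 1) + (8 - 1))
nu = 14 + 4 + 10 + 7
nu = 35

35


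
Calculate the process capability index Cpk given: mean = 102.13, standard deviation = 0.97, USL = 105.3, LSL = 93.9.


Cpu = (USL - mean) / (3*sigma) = (105.3 - 102.13) / (3*0.97) = 1.0893
Cpl = (mean - LSL) / (3*sigma) = (102.13 - 93.9) / (3*0.97) = 2.8282
Cpk = min(Cpu, Cpl) = 1.0893

1.0893


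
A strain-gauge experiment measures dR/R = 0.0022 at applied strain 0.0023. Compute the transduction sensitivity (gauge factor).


GF = (dR/R) / epsilon
= 0.0022 / 0.0023
= 0.9565

0.9565


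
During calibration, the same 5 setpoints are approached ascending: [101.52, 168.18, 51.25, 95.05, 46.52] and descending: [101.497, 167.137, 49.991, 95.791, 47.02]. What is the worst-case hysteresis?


|101.52 - 101.497| = 0.0230
|168.18 - 167.137| = 1.0430
|51.25 - 49.991| = 1.2590
|95.05 - 95.791| = 0.7410
|46.52 - 47.02| = 0.5000
hysteresis = max(diffs) = 1.2590

1.2590


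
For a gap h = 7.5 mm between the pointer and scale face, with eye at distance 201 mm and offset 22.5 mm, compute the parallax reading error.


error = h * offset / d
= 7.5 * 22.5 / 201
= 0.8396

0.8396


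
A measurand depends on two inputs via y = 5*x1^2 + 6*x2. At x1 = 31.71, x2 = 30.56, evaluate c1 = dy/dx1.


y = 5*x1^2 + 6*x2
dy/dx1 = 2*5*x1
Evaluate at x1 = 31.71: c1 = 10 * 31.71
c1 = 317.1000

317.1000


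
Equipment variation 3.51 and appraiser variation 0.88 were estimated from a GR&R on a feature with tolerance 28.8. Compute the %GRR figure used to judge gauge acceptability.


GRR = sqrt(EV^2 + AV^2) = sqrt(3.51^2 + 0.88^2) = 3.6186323
%GRR = GRR / tol * 100 = 3.6186323 / 28.8 * 100
%GRR = 12.5647

12.5647


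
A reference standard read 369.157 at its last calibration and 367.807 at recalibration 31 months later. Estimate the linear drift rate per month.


rate = (v2 - v1) / months
= (367.807 - 369.157) / 31
= -1.3500 / 31
= -0.0435

-0.0435


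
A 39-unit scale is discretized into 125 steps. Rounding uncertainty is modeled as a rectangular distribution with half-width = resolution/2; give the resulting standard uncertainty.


resolution = range / divisions
resolution = 39 / 125 = 0.312
u_res = resolution / (2*sqrt(3))
u_res = 0.312 / 3.4641016
u_res = 0.0901

0.0901


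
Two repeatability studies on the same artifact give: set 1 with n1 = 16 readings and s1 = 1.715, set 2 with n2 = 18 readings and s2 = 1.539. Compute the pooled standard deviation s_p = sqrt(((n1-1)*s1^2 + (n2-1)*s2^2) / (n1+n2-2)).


s_p = sqrt(((n1-1)*s1^2 + (n2-1)*s2^2) / (n1+n2-2))
numerator = (16-1)*1.715^2 + (18-1)*1.539^2 = 44.118375 + 40.264857 = 84.383232
denominator = 16 + 18 - 2 = 32
s_p^2 = 84.383232 / 32 = 2.636976
s_p = sqrt(2.636976) = 1.6239

1.6239


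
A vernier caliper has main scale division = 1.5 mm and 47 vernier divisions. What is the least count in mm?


LC = MSD / n_div
= 1.5 / 47
= 0.0319

0.0319


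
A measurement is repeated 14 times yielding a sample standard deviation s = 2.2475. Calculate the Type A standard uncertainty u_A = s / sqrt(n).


u_A = s / sqrt(n)
u_A = 2.2475 / sqrt(14)
u_A = 2.2475 / 3.7416574
u_A = 0.6007

0.6007


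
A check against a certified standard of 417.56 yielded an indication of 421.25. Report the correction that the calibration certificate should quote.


Correction = standard - reading
= 417.56 - 421.25
= -3.6900

-3.6900


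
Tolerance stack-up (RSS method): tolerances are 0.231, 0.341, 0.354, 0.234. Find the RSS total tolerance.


RSS = sqrt(0.231^2 + 0.341^2 + 0.354^2 + 0.234^2)
= sqrt(0.349714)
= 0.5914

0.5914


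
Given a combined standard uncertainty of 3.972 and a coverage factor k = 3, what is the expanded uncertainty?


U = k * uc
U = 3 * 3.972
U = 11.9160

11.9160


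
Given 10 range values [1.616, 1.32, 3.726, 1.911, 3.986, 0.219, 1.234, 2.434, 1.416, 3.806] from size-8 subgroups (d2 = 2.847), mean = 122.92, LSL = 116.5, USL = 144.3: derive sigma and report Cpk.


R_bar = (1.616 + 1.32 + 3.726 + 1.911 + 3.986 + 0.219 + 1.234 + 2.434 + 1.416 + 3.806) / 10 = 2.1668
sigma = R_bar / d2 = 2.1668 / 2.847 = 0.76108184
Cp = (USL - LSL)/(6*sigma) = (144.3 - 116.5)/(6*0.76108184) = 6.0878
Cpu = (144.3 - 122.92)/(3*0.76108184) = 9.3639
Cpl = (122.92 - 116.5)/(3*0.76108184) = 2.8118
Cpk = min(Cpu, Cpl) = 2.8118

2.8118


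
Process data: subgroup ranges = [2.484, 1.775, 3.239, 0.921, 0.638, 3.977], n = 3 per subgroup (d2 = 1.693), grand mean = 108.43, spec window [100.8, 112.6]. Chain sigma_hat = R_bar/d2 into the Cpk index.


R_bar = (2.484 + 1.775 + 3.239 + 0.921 + 0.638 + 3.977) / 6 = 2.1723333
sigma = R_bar / d2 = 2.1723333 / 1.693 = 1.2831266
Cp = (USL - LSL)/(6*sigma) = (112.6 - 100.8)/(6*1.2831266) = 1.5327
Cpu = (112.6 - 108.43)/(3*1.2831266) = 1.0833
Cpl = (108.43 - 100.8)/(3*1.2831266) = 1.9821
Cpk = min(Cpu, Cpl) = 1.0833

1.0833


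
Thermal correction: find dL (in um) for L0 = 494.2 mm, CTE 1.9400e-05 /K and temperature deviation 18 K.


dL = L * alpha * dT
= 494.2 * 1.9400e-05 * 18
= 0.1725746 mm
dL_um = 0.1725746 * 1000 = 172.5746 um

172.5746


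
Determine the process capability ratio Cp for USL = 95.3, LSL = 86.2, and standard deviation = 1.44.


Cp = (USL - LSL) / (6 * sigma)
= (95.3 - 86.2) / (6 * 1.44)
= 9.1000 / 8.6400
= 1.0532

1.0532


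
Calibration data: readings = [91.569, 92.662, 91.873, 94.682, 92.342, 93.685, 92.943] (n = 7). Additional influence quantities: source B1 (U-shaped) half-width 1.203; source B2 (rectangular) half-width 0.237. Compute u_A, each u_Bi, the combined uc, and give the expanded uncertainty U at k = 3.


mean = (91.569 + 92.662 + 91.873 + 94.682 + 92.342 + 93.685 + 92.943) / 7 = 92.82228571
s = sqrt(sum((x - mean)^2)/(n-1)) = 1.0759197
u_A = s / sqrt(n) = 1.0759197 / sqrt(7) = 0.40665942
u_B1 = 1.203 / sqrt(2) = 0.85064946
u_B2 = 0.237 / sqrt(3) = 0.13683201
uc = sqrt(0.40665942^2 + 0.85064946^2 + 0.13683201^2) = 0.95273259
U = k * uc = 3 * 0.95273259
U = 2.8582

2.8582


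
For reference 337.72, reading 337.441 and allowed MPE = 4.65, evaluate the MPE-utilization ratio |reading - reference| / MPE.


e = indication - reference = 337.441 - 337.72 = -0.2790
|e| = 0.2790
ratio = |e| / MPE = 0.2790 / 4.65
ratio = 0.0600

0.0600


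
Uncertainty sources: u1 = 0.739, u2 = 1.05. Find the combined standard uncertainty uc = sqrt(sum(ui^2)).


uc = sqrt(0.739^2 + 1.05^2)
uc = sqrt(1.648621)
uc = 1.2840

1.2840


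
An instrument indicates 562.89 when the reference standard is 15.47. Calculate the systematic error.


Systematic error = measured - true
= 562.89 - 15.47
= 547.4200

547.4200


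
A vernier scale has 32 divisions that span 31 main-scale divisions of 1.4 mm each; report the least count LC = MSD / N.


LC = MSD / n_div
= 1.4 / 32
= 0.0437

0.0437


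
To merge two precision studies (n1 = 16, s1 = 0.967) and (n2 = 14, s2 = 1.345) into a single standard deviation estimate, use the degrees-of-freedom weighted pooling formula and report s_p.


s_p = sqrt(((n1-1)*s1^2 + (n2-1)*s2^2) / (n1+n2-2))
numerator = (16-1)*0.967^2 + (14-1)*1.345^2 = 14.026335 + 23.517325 = 37.54366
denominator = 16 + 14 - 2 = 28
s_p^2 = 37.54366 / 28 = 1.340845
s_p = sqrt(1.340845) = 1.1579

1.1579


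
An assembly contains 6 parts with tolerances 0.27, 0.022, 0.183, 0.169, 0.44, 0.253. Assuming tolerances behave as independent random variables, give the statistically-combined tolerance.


RSS = sqrt(0.27^2 + 0.022^2 + 0.183^2 + 0.169^2 + 0.44^2 + 0.253^2)
= sqrt(0.393043)
= 0.6269

0.6269


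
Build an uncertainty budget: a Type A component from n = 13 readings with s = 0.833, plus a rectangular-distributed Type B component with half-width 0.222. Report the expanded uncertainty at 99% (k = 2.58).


u_A = s / sqrt(n) = 0.833 / sqrt(13) = 0.23103263
u_B = half_width / sqrt(3) = 0.222 / sqrt(3) = 0.12817176
uc = sqrt(u_A^2 + u_B^2) = sqrt(0.23103263^2 + 0.12817176^2) = 0.26420461
U = k * uc = 2.58 * 0.26420461
U = 0.6816

0.6816


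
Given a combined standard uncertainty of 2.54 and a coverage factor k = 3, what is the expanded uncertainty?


U = k * uc
U = 3 * 2.54
U = 7.6200

7.6200


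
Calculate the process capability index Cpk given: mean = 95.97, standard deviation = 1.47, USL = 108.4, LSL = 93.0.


Cpu = (USL - mean) / (3*sigma) = (108.4 - 95.97) / (3*1.47) = 2.8186
Cpl = (mean - LSL) / (3*sigma) = (95.97 - 93.0) / (3*1.47) = 0.6735
Cpk = min(Cpu, Cpl) = 0.6735

0.6735


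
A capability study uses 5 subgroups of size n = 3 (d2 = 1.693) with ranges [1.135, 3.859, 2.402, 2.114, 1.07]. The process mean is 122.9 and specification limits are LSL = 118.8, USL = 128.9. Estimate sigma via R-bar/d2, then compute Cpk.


R_bar = (1.135 + 3.859 + 2.402 + 2.114 + 1.07) / 5 = 2.116
sigma = R_bar / d2 = 2.116 / 1.693 = 1.2498523
Cp = (USL - LSL)/(6*sigma) = (128.9 - 118.8)/(6*1.2498523) = 1.3468
Cpu = (128.9 - 122.9)/(3*1.2498523) = 1.6002
Cpl = (122.9 - 118.8)/(3*1.2498523) = 1.0935
Cpk = min(Cpu, Cpl) = 1.0935

1.0935


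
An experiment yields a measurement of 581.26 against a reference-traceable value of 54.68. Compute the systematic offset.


Systematic error = measured - true
= 581.26 - 54.68
= 526.5800

526.5800


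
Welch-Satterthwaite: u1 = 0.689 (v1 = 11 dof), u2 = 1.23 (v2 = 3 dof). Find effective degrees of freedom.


uc = sqrt(u1^2 + u2^2) = sqrt(0.689^2 + 1.23^2) = 1.4098301
v_eff = uc^4 / (u1^4/v1 + u2^4/v2)
= 1.4098301^4 / (0.689^4/11 + 1.23^4/3)
= 3.9506369 / 0.78344275
v_eff = 5.0427

5.0427


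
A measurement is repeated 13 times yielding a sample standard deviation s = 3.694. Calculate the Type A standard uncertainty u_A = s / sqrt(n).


u_A = s / sqrt(n)
u_A = 3.694 / sqrt(13)
u_A = 3.694 / 3.6055513
u_A = 1.0245

1.0245


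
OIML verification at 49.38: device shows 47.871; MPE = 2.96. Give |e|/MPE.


e = indication - reference = 47.871 - 49.38 = -1.5090
|e| = 1.5090
ratio = |e| / MPE = 1.5090 / 2.96
ratio = 0.5098

0.5098


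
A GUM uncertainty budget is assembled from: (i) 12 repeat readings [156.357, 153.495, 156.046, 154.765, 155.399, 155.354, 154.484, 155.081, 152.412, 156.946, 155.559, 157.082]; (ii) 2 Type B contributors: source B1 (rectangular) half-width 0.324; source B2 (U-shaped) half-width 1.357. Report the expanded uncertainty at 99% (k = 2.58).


mean = (156.357 + 153.495 + 156.046 + 154.765 + 155.399 + 155.354 + 154.484 + 155.081 + 152.412 + 156.946 + 155.559 + 157.082) / 12 = 155.2483333
s = sqrt(sum((x - mean)^2)/(n-1)) = 1.355292
u_A = s / sqrt(n) = 1.355292 / sqrt(12) = 0.3912391
u_B1 = 0.324 / sqrt(3) = 0.18706149
u_B2 = 1.357 / sqrt(2) = 0.9595439
uc = sqrt(0.3912391^2 + 0.18706149^2 + 0.9595439^2) = 1.0529884
U = k * uc = 2.58 * 1.0529884
U = 2.7167

2.7167


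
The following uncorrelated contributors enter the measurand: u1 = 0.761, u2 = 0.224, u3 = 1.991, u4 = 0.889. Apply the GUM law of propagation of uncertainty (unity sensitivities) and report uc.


uc = sqrt(0.761^2 + 0.224^2 + 1.991^2 + 0.889^2)
uc = sqrt(5.383699)
uc = 2.3203

2.3203


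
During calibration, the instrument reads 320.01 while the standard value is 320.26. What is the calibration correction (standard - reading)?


Correction = standard - reading
= 320.26 - 320.01
= 0.2500

0.2500


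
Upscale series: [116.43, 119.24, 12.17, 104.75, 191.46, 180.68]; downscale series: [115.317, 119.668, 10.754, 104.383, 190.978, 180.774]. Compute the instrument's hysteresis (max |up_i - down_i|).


|116.43 - 115.317| = 1.1130
|119.24 - 119.668| = 0.4280
|12.17 - 10.754| = 1.4160
|104.75 - 104.383| = 0.3670
|191.46 - 190.978| = 0.4820
|180.68 - 180.774| = 0.0940
hysteresis = max(diffs) = 1.4160

1.4160


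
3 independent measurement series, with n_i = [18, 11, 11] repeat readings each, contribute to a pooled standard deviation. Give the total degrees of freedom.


nu = sum_i (n_i - 1)
nu = ((18 - 1) + (11 - 1) + (11 - 1))
nu = 17 + 10 + 10
nu = 37

37


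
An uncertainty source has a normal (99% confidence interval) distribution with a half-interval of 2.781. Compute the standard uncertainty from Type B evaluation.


u_B = half_width / 2.576
u_B = 2.781 / 2.576
u_B = 1.0796

1.0796


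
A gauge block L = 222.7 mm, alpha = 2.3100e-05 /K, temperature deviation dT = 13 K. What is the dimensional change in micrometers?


dL = L * alpha * dT
= 222.7 * 2.3100e-05 * 13
= 0.0668768 mm
dL_um = 0.0668768 * 1000 = 66.8768 um

66.8768


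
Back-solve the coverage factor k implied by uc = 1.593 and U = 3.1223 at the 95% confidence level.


k = U / uc
k = 3.1223 / 1.593
k = 1.96

1.96


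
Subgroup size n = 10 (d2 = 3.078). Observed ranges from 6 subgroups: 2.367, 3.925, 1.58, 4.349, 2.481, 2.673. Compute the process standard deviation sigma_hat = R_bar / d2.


R_bar = (2.367 + 3.925 + 1.58 + 4.349 + 2.481 + 2.673) / 6
R_bar = 17.375 / 6 = 2.8958333
sigma_hat = R_bar / d2 = 2.8958333 / 3.078 = 0.9408

0.9408


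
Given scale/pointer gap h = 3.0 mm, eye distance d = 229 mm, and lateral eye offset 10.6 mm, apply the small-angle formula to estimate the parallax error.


error = h * offset / d
= 3.0 * 10.6 / 229
= 0.1389

0.1389


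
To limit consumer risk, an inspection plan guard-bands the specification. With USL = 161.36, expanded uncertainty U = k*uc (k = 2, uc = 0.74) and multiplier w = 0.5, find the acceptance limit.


U = k * uc = 2 * 0.74 = 1.48
guard band g = w * U = 0.5 * 1.48 = 0.74
AL = USL - g = 161.36 - 0.74
AL = 160.6200

160.6200


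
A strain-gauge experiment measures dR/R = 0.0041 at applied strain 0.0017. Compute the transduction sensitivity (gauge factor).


GF = (dR/R) / epsilon
= 0.0041 / 0.0017
= 2.4118

2.4118


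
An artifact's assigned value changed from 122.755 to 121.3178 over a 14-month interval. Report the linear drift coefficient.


rate = (v2 - v1) / months
= (121.3178 - 122.755) / 14
= -1.4372 / 14
= -0.1027

-0.1027


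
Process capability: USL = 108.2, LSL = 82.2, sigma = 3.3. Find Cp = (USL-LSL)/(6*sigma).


Cp = (USL - LSL) / (6 * sigma)
= (108.2 - 82.2) / (6 * 3.3)
= 26.0000 / 19.8000
= 1.3131

1.3131


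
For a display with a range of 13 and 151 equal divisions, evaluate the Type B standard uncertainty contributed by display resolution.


resolution = range / divisions
resolution = 13 / 151 = 0.086092715
u_res = resolution / (2*sqrt(3))
u_res = 0.086092715 / 3.4641016
u_res = 0.0249

0.0249


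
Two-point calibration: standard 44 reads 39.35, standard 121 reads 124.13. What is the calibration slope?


slope = (y2 - y1) / (x2 - x1)
= (124.13 - 39.35) / (121 - 44)
= 84.7800 / 77
= 1.1010

1.1010


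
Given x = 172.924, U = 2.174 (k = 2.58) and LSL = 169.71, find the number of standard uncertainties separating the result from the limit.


u = U / k = 2.174 / 2.58 = 0.84263566
margin = |LSL - x| = |169.71 - 172.924| = 3.214
z = margin / u = 3.214 / 0.84263566
z = 3.8142

3.8142


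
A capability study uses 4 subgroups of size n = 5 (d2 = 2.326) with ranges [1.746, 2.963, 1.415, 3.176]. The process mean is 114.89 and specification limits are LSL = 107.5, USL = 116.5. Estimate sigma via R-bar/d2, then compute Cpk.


R_bar = (1.746 + 2.963 + 1.415 + 3.176) / 4 = 2.325
sigma = R_bar / d2 = 2.325 / 2.326 = 0.99957008
Cp = (USL - LSL)/(6*sigma) = (116.5 - 107.5)/(6*0.99957008) = 1.5006
Cpu = (116.5 - 114.89)/(3*0.99957008) = 0.5369
Cpl = (114.89 - 107.5)/(3*0.99957008) = 2.4644
Cpk = min(Cpu, Cpl) = 0.5369

0.5369


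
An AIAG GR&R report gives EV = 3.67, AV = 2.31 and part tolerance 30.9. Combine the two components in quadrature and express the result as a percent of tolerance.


GRR = sqrt(EV^2 + AV^2) = sqrt(3.67^2 + 2.31^2) = 4.3364732
%GRR = GRR / tol * 100 = 4.3364732 / 30.9 * 100
%GRR = 14.0339

14.0339


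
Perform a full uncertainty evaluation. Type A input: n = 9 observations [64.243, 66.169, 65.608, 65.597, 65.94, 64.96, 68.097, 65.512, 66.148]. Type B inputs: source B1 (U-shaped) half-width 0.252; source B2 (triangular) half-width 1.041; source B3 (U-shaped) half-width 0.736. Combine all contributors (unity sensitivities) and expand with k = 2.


mean = (64.243 + 66.169 + 65.608 + 65.597 + 65.94 + 64.96 + 68.097 + 65.512 + 66.148) / 9 = 65.80822222
s = sqrt(sum((x - mean)^2)/(n-1)) = 1.0513879
u_A = s / sqrt(n) = 1.0513879 / sqrt(9) = 0.35046263
u_B1 = 0.252 / sqrt(2) = 0.17819091
u_B2 = 1.041 / sqrt(6) = 0.42498647
u_B3 = 0.736 / sqrt(2) = 0.52043059
uc = sqrt(0.35046263^2 + 0.17819091^2 + 0.42498647^2 + 0.52043059^2) = 0.77848414
U = k * uc = 2 * 0.77848414
U = 1.5570

1.5570


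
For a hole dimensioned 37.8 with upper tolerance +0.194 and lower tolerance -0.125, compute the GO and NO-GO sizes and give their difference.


GO = nominal - lower_tol (smallest hole = maximum material condition)
GO = 37.8 - 0.125 = 37.675
NO-GO = nominal + upper_tol (largest hole = least material condition)
NO-GO = 37.8 + 0.194 = 37.994
spread = NO-GO - GO = 37.994 - 37.675 = 0.3190

0.3190


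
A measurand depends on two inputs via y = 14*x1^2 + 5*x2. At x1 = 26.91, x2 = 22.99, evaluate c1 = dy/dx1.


y = 14*x1^2 + 5*x2
dy/dx1 = 2*14*x1
Evaluate at x1 = 26.91: c1 = 28 * 26.91
c1 = 753.4800

753.4800


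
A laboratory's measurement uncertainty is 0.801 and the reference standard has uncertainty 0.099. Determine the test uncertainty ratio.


TUR = u_lab / u_ref
= 0.801 / 0.099
= 8.0909

8.0909


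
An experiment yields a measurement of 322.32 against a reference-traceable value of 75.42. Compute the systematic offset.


Systematic error = measured - true
= 322.32 - 75.42
= 246.9000

246.9000


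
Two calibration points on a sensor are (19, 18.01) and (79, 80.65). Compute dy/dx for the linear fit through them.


slope = (y2 - y1) / (x2 - x1)
= (80.65 - 18.01) / (79 - 19)
= 62.6400 / 60
= 1.0440

1.0440


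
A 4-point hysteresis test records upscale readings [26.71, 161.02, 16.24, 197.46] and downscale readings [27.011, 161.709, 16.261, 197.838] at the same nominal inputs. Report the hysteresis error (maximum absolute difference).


|26.71 - 27.011| = 0.3010
|161.02 - 161.709| = 0.6890
|16.24 - 16.261| = 0.0210
|197.46 - 197.838| = 0.3780
hysteresis = max(diffs) = 0.6890

0.6890


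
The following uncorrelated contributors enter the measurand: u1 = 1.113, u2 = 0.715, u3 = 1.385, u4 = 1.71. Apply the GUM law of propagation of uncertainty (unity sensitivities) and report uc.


uc = sqrt(1.113^2 + 0.715^2 + 1.385^2 + 1.71^2)
uc = sqrt(6.592319)
uc = 2.5676

2.5676


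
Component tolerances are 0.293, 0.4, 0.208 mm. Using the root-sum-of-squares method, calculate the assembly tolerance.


RSS = sqrt(0.293^2 + 0.4^2 + 0.208^2)
= sqrt(0.289113)
= 0.5377

0.5377


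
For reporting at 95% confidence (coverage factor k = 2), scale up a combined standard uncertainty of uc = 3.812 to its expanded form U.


U = k * uc
U = 2 * 3.812
U = 7.6240

7.6240


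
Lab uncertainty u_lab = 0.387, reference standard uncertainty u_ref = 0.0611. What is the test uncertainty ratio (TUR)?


TUR = u_lab / u_ref
= 0.387 / 0.0611
= 6.3339

6.3339


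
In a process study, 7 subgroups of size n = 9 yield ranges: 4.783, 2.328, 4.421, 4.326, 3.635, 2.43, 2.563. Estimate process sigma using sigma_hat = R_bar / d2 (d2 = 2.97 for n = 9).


R_bar = (4.783 + 2.328 + 4.421 + 4.326 + 3.635 + 2.43 + 2.563) / 7
R_bar = 24.486 / 7 = 3.498
sigma_hat = R_bar / d2 = 3.498 / 2.97 = 1.1778

1.1778


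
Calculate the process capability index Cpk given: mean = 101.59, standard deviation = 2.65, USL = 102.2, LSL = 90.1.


Cpu = (USL - mean) / (3*sigma) = (102.2 - 101.59) / (3*2.65) = 0.0767
Cpl = (mean - LSL) / (3*sigma) = (101.59 - 90.1) / (3*2.65) = 1.4453
Cpk = min(Cpu, Cpl) = 0.0767

0.0767


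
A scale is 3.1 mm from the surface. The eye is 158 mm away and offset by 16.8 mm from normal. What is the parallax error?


error = h * offset / d
= 3.1 * 16.8 / 158
= 0.3296

0.3296


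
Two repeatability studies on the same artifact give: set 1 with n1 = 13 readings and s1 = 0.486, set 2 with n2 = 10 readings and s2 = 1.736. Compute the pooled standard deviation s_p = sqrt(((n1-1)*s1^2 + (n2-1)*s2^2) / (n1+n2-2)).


s_p = sqrt(((n1-1)*s1^2 + (n2-1)*s2^2) / (n1+n2-2))
numerator = (13-1)*0.486^2 + (10-1)*1.736^2 = 2.834352 + 27.123264 = 29.957616
denominator = 13 + 10 - 2 = 21
s_p^2 = 29.957616 / 21 = 1.4265531
s_p = sqrt(1.4265531) = 1.1944

1.1944


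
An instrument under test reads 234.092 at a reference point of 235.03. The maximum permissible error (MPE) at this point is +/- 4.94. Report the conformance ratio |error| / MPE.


e = indication - reference = 234.092 - 235.03 = -0.9380
|e| = 0.9380
ratio = |e| / MPE = 0.9380 / 4.94
ratio = 0.1899

0.1899


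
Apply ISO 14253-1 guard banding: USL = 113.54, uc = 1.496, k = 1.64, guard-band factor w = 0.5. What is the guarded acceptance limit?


U = k * uc = 1.64 * 1.496 = 2.45344
guard band g = w * U = 0.5 * 2.45344 = 1.22672
AL = USL - g = 113.54 - 1.22672
AL = 112.3133

112.3133


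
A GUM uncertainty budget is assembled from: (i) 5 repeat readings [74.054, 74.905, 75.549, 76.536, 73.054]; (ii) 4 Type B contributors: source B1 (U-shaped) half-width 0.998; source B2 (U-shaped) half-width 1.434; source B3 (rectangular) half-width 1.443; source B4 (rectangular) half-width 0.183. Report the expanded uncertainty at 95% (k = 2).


mean = (74.054 + 74.905 + 75.549 + 76.536 + 73.054) / 5 = 74.8196
s = sqrt(sum((x - mean)^2)/(n-1)) = 1.3406
u_A = s / sqrt(n) = 1.3406 / sqrt(5) = 0.59953455
u_B1 = 0.998 / sqrt(2) = 0.70569257
u_B2 = 1.434 / sqrt(2) = 1.0139911
u_B3 = 1.443 / sqrt(3) = 0.83311644
u_B4 = 0.183 / sqrt(3) = 0.1056551
uc = sqrt(0.59953455^2 + 0.70569257^2 + 1.0139911^2 + 0.83311644^2 + 0.1056551^2) = 1.6096172
U = k * uc = 2 * 1.6096172
U = 3.2192

3.2192


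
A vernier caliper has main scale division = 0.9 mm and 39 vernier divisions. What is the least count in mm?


LC = MSD / n_div
= 0.9 / 39
= 0.0231

0.0231


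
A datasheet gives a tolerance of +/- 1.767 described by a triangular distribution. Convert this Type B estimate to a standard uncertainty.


u_B = half_width / sqrt(6)
u_B = 1.767 / 2.4494897
u_B = 0.7214

0.7214


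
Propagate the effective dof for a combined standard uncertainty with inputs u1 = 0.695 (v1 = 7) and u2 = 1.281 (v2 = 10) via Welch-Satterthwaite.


uc = sqrt(u1^2 + u2^2) = sqrt(0.695^2 + 1.281^2) = 1.4573901
v_eff = uc^4 / (u1^4/v1 + u2^4/v2)
= 1.4573901^4 / (0.695^4/7 + 1.281^4/10)
= 4.5113161 / 0.30260575
v_eff = 14.9082

14.9082


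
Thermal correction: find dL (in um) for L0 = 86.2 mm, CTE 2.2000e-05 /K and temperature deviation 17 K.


dL = L * alpha * dT
= 86.2 * 2.2000e-05 * 17
= 0.0322388 mm
dL_um = 0.0322388 * 1000 = 32.2388 um

32.2388


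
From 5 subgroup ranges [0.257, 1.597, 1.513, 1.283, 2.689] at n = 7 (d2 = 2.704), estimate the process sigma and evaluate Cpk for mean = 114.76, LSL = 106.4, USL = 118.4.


R_bar = (0.257 + 1.597 + 1.513 + 1.283 + 2.689) / 5 = 1.4678
sigma = R_bar / d2 = 1.4678 / 2.704 = 0.54282544
Cp = (USL - LSL)/(6*sigma) = (118.4 - 106.4)/(6*0.54282544) = 3.6844
Cpu = (118.4 - 114.76)/(3*0.54282544) = 2.2352
Cpl = (114.76 - 106.4)/(3*0.54282544) = 5.1336
Cpk = min(Cpu, Cpl) = 2.2352

2.2352


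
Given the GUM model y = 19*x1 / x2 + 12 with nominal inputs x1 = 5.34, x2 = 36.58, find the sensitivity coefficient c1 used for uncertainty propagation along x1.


y = 19*x1 / x2 + 12
dy/dx1 = 19/x2
Evaluate at x2 = 36.58: c1 = 19 / 36.58
c1 = 0.5194

0.5194


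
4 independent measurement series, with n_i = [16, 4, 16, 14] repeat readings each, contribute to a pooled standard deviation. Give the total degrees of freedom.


nu = sum_i (n_i - 1)
nu = ((16 - 1) + (4 - 1) + (16 - 1) + (14 - 1))
nu = 15 + 3 + 15 + 13
nu = 46

46


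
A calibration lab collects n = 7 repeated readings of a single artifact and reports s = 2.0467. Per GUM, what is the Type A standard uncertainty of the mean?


u_A = s / sqrt(n)
u_A = 2.0467 / sqrt(7)
u_A = 2.0467 / 2.6457513
u_A = 0.7736

0.7736


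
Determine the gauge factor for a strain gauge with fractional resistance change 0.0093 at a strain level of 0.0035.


GF = (dR/R) / epsilon
= 0.0093 / 0.0035
= 2.6571

2.6571


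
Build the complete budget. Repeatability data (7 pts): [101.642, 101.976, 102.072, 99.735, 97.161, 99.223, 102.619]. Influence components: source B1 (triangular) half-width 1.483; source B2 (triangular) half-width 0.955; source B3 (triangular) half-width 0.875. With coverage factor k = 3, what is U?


mean = (101.642 + 101.976 + 102.072 + 99.735 + 97.161 + 99.223 + 102.619) / 7 = 100.6325714
s = sqrt(sum((x - mean)^2)/(n-1)) = 1.9868708
u_A = s / sqrt(n) = 1.9868708 / sqrt(7) = 0.75096657
u_B1 = 1.483 / sqrt(6) = 0.60543221
u_B2 = 0.955 / sqrt(6) = 0.38987712
u_B3 = 0.875 / sqrt(6) = 0.35721725
uc = sqrt(0.75096657^2 + 0.60543221^2 + 0.38987712^2 + 0.35721725^2) = 1.1000488
U = k * uc = 3 * 1.1000488
U = 3.3001

3.3001


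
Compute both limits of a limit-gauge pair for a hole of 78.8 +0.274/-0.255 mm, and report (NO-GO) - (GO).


GO = nominal - lower_tol (smallest hole = maximum material condition)
GO = 78.8 - 0.255 = 78.545
NO-GO = nominal + upper_tol (largest hole = least material condition)
NO-GO = 78.8 + 0.274 = 79.074
spread = NO-GO - GO = 79.074 - 78.545 = 0.5290

0.5290


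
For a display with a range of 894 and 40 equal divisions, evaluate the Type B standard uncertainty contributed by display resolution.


resolution = range / divisions
resolution = 894 / 40 = 22.35
u_res = resolution / (2*sqrt(3))
u_res = 22.35 / 3.4641016
u_res = 6.4519

6.4519


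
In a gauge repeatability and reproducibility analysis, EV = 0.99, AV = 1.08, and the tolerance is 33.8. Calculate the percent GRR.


GRR = sqrt(EV^2 + AV^2) = sqrt(0.99^2 + 1.08^2) = 1.4650939
%GRR = GRR / tol * 100 = 1.4650939 / 33.8 * 100
%GRR = 4.3346

4.3346


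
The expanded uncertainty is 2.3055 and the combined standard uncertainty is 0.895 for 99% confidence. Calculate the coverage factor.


k = U / uc
k = 2.3055 / 0.895
k = 2.576

2.576


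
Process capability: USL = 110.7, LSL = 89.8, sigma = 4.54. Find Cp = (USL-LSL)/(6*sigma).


Cp = (USL - LSL) / (6 * sigma)
= (110.7 - 89.8) / (6 * 4.54)
= 20.9000 / 27.2400
= 0.7673

0.7673


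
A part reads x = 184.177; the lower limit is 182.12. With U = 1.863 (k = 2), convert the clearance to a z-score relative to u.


u = U / k = 1.863 / 2 = 0.9315
margin = |LSL - x| = |182.12 - 184.177| = 2.057
z = margin / u = 2.057 / 0.9315
z = 2.2083

2.2083


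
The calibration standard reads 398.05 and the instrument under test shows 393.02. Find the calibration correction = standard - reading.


Correction = standard - reading
= 398.05 - 393.02
= 5.0300

5.0300
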